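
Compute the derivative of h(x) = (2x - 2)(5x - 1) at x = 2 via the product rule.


Let u(x) = 2x - 2 and v(x) = 5x - 1
u'(x) = 2
v'(x) = 5
Product rule: h'(x) = u'(x)*v(x) + u(x)*v'(x)
= 2 * (5x - 1) + (2x - 2) * 5
At x = 2:
u(2) = 2 * 2 - 2 = 2
v(2) = 5 * 2 - 1 = 9
h'(2) = 2 * 9 + 2 * 5
= 18 + 10
= 28

28


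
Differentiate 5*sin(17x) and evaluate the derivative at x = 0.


Apply the chain rule to differentiate 5*sin(17x):
d/dx [5*sin(17x)]
= 5 * cos(17x) * d/dx(17x)
= 5 * 17 * cos(17x)
= 85 * cos(17x)
Evaluate at x = 0:
= 85 * cos(0)
= 85 * 1
= 85

85


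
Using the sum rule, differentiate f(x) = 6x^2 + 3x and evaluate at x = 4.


Differentiate term by term using power and sum rules:
f(x) = 6x^2 + 3x
f'(x) = 12x + 3
Substitute x = 4:
f'(4) = 12 * 4 + 3
= 48 + 3
= 51

51


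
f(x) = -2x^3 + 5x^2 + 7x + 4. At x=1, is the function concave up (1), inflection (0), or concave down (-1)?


Concavity is determined by the sign of f''(x).
f(x) = -2x^3 + 5x^2 + 7x + 4
f'(x) = -6x^2 + 10x + 7
f''(x) = -12x + 10
f''(1) = -12 * 1 + 10
= -12 + 10
= -2
Since f''(1) < 0, the function is concave down (-1)

-1


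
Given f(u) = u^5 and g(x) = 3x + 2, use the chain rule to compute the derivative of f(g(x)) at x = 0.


Using the chain rule: (f(g(x)))' = f'(g(x)) * g'(x)
First, find g(0):
g(0) = 3 * 0 + 2 = 2
Next, f'(u) = 5u^4
And g'(x) = 3
So f'(g(0)) * g'(0)
= 5 * 2^4 * 3
= 5 * 16 * 3
= 240

240


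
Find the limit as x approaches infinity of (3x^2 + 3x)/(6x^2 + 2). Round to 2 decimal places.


For limits at infinity with equal-degree polynomials,
we compare leading coefficients.
Numerator leading term: 3x^2
Denominator leading term: 6x^2
Divide both by x^2:
lim = (3 + 3/x) / (6 + 2/x^2)
As x -> infinity, the 1/x and 1/x^2 terms vanish:
= 3/6 = 1/2 = 0.50

0.50


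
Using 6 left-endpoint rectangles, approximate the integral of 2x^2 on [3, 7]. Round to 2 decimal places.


Left Riemann sum uses left endpoints of each subinterval.
Interval: [3, 7], n = 6
dx = (7 - 3) / 6 = 2/3
Left endpoints: [3, 11/3, 13/3, 5, 17/3, 19/3]
f values: [18, 242/9, 338/9, 50, 578/9, 722/9]
Sum = dx * (sum of f values)
= 2/3 * 2492/9
= 4984/27 ≈ 184.59

184.59


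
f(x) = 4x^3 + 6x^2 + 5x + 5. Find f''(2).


First derivative:
f'(x) = 12x^2 + 12x + 5
Second derivative:
f''(x) = 24x + 12
Substitute x = 2:
f''(2) = 24 * 2 + 12
= 48 + 12
= 60

60


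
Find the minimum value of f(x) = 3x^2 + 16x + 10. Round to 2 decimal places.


For a quadratic f(x) = ax^2 + bx + c with a > 0, the minimum is at the vertex.
Vertex x-coordinate: x = -b/(2a)
x = -(16) / (2 * 3)
x = -16/6 = -8/3
Substitute back to find the minimum value:
f(-8/3) = 3 * (-8/3)^2 + 16 * (-8/3) + 10
= 64/3 - 128/3 + 10
= -34/3 ≈ -11.33

-11.33


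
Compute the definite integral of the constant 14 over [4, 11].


The integral of a constant k over [a, b] equals k * (b - a).
integral from 4 to 11 of 14 dx
= 14 * (11 - 4)
= 14 * 7
= 98

98


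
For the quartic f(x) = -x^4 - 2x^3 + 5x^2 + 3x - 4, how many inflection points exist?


Inflection points occur where f''(x) = 0 and concavity changes.
f(x) = -x^4 - 2x^3 + 5x^2 + 3x - 4
f'(x) = -4x^3 - 6x^2 + 10x + 3
f''(x) = -12x^2 - 12x + 10
This is a quadratic in x. Use the discriminant to count real roots.
Discriminant = (-12)^2 - 4 * (-12) * 10
= 144 - (-480)
= 624
Since discriminant > 0, f''(x) = 0 has 2 distinct real solutions.
A quadratic with two distinct real roots changes sign at each root, so concavity changes at both.
Number of inflection points: 2

2


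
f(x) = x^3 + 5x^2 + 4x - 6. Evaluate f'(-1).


Differentiate f(x) = x^3 + 5x^2 + 4x - 6 term by term:
f'(x) = 3x^2 + 10x + 4
Substitute x = -1:
f'(-1) = 3 * (-1)^2 + 10 * (-1) + 4
= 3 - 10 + 4
= -3

-3


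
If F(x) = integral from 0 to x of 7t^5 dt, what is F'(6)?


By the Fundamental Theorem of Calculus (Part 1):
If F(x) = integral from 0 to x of f(t) dt, then F'(x) = f(x)
Here f(t) = 7t^5
So F'(x) = 7x^5
Evaluate at x = 6:
F'(6) = 7 * 6^5
= 7 * 7776
= 54432

54432


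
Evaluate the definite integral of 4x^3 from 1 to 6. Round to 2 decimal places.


Find the antiderivative of 4x^3:
F(x) = 4/4 * x^4
Apply the Fundamental Theorem of Calculus:
F(6) - F(1)
= 4/4 * 6^4 - 4/4 * 1^4
= 4/4 * (1296 - 1)
= 4/4 * 1295
= 1295 = 1295.00

1295.00


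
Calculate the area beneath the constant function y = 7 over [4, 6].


The area under a constant function y = 7 is a rectangle.
Width = 6 - 4 = 2
Height = 7
Area = width * height
= 2 * 7
= 14

14


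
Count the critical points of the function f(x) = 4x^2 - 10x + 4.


Find where f'(x) = 0:
f'(x) = 8x - 10
Set f'(x) = 0:
8x - 10 = 0
x = 10 / 8 = 5/4
This is a linear equation in x, so there is exactly one solution.
Number of critical points: 1

1


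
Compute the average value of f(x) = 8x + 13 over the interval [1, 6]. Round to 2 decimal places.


Average value = 1/(b-a) * integral from a to b of f(x) dx
First compute the integral of 8x + 13:
F(x) = 4x^2 + 13x
F(6) = 4 * 36 + 13 * 6 = 222
F(1) = 4 * 1 + 13 * 1 = 17
Integral = 222 - 17 = 205
Average = 205 / (6 - 1) = 205 / 5
= 41 = 41.00

41.00


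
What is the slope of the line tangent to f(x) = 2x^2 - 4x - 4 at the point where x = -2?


The slope of the tangent line equals f'(x) at the point.
f(x) = 2x^2 - 4x - 4
f'(x) = 4x - 4
At x = -2:
f'(-2) = 4 * (-2) - 4
= -8 - 4
= -12

-12


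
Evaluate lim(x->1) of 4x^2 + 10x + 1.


Since polynomials are continuous, we use direct substitution.
lim(x->1) of 4x^2 + 10x + 1
= 4 * 1^2 + 10 * 1 + 1
= 4 + 10 + 1
= 15

15


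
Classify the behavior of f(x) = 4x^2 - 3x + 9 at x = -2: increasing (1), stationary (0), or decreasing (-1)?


Compute f'(x) to determine behavior:
f'(x) = 8x - 3
f'(-2) = 8 * (-2) - 3
= -16 - 3
= -19
Since f'(-2) < 0, the function is decreasing (-1)

-1


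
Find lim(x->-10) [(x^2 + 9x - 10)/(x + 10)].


Direct substitution gives 0/0, so we factor the numerator.
Factor: (x^2 + 9x - 10) = (x + 10)(x - 1)
Cancel the common factor (x + 10):
(x^2 + 9x - 10)/(x + 10) = (x - 1)
Now substitute x = -10:
= (-10) - (1) = -11

-11


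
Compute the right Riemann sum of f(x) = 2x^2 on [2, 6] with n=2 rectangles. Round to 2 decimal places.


Right Riemann sum uses right endpoints of each subinterval.
Interval: [2, 6], n = 2
dx = (6 - 2) / 2 = 2
Right endpoints: [4, 6]
f values: [32, 72]
Sum = dx * (sum of f values)
= 2 * 104
= 208 = 208.00

208.00


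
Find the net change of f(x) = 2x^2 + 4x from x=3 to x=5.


Net change = f(b) - f(a)
f(x) = 2x^2 + 4x
Compute f(5):
f(5) = 2 * 5^2 + 4 * 5 + 0
= 50 + 20 + 0
= 70
Compute f(3):
f(3) = 2 * 3^2 + 4 * 3 + 0
= 18 + 12 + 0
= 30
Net change = 70 - 30 = 40

40


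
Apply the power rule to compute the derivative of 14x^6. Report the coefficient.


We apply the power rule: d/dx [ax^n] = a*n * x^(n-1)
d/dx [14x^6]
= 14 * 6 * x^(6-1)
= 84x^5
The coefficient is 84

84


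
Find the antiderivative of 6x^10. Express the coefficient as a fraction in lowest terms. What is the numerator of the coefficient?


Apply the power rule for integration:
integral of ax^n dx = a/(n+1) * x^(n+1) + C
integral of 6x^10 dx
= 6/11 * x^11 + C
The coefficient in lowest terms is 6/11, and its numerator is 6

6


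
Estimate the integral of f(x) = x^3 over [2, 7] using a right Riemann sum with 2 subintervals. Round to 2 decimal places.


Right Riemann sum uses right endpoints of each subinterval.
Interval: [2, 7], n = 2
dx = (7 - 2) / 2 = 5/2
Right endpoints: [9/2, 7]
f values: [729/8, 343]
Sum = dx * (sum of f values)
= 5/2 * 3473/8
= 17365/16 ≈ 1085.31

1085.31


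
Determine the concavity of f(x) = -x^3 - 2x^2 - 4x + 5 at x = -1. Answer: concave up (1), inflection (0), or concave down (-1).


Concavity is determined by the sign of f''(x).
f(x) = -x^3 - 2x^2 - 4x + 5
f'(x) = -3x^2 - 4x - 4
f''(x) = -6x - 4
f''(-1) = -6 * (-1) - 4
= 6 - 4
= 2
Since f''(-1) > 0, the function is concave up (1)

1


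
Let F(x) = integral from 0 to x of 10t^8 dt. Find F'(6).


By the Fundamental Theorem of Calculus (Part 1):
If F(x) = integral from 0 to x of f(t) dt, then F'(x) = f(x)
Here f(t) = 10t^8
So F'(x) = 10x^8
Evaluate at x = 6:
F'(6) = 10 * 6^8
= 10 * 1679616
= 16796160

16796160


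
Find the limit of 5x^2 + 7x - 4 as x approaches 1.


Since polynomials are continuous, we use direct substitution.
lim(x->1) of 5x^2 + 7x - 4
= 5 * 1^2 + 7 * 1 - 4
= 5 + 7 - 4
= 8

8


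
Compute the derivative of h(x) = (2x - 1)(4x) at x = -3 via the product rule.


Let u(x) = 2x - 1 and v(x) = 4x
u'(x) = 2
v'(x) = 4
Product rule: h'(x) = u'(x)*v(x) + u(x)*v'(x)
= 2 * (4x) + (2x - 1) * 4
At x = -3:
u(-3) = 2 * (-3) - 1 = -7
v(-3) = 4 * (-3) + 0 = -12
h'(-3) = 2 * (-12) + (-7) * 4
= -24 - 28
= -52

-52


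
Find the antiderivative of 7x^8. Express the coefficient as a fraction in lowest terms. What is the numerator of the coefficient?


Apply the power rule for integration:
integral of ax^n dx = a/(n+1) * x^(n+1) + C
integral of 7x^8 dx
= 7/9 * x^9 + C
The coefficient in lowest terms is 7/9, and its numerator is 7

7


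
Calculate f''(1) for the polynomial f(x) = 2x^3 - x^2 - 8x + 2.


First derivative:
f'(x) = 6x^2 - 2x - 8
Second derivative:
f''(x) = 12x - 2
Substitute x = 1:
f''(1) = 12 * 1 - 2
= 12 - 2
= 10

10


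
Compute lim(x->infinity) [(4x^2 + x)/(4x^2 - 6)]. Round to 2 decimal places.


For limits at infinity with equal-degree polynomials,
we compare leading coefficients.
Numerator leading term: 4x^2
Denominator leading term: 4x^2
Divide both by x^2:
lim = (4 + 1/x) / (4 - 6/x^2)
As x -> infinity, the 1/x and 1/x^2 terms vanish:
= 4/4 = 1 = 1.00

1.00


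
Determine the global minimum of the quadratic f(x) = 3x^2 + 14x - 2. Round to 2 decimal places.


For a quadratic f(x) = ax^2 + bx + c with a > 0, the minimum is at the vertex.
Vertex x-coordinate: x = -b/(2a)
x = -(14) / (2 * 3)
x = -14/6 = -7/3
Substitute back to find the minimum value:
f(-7/3) = 3 * (-7/3)^2 + 14 * (-7/3) - 2
= 49/3 - 98/3 - 2
= -55/3 ≈ -18.33

-18.33


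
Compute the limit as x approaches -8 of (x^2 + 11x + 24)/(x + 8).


Direct substitution gives 0/0, so we factor the numerator.
Factor: (x^2 + 11x + 24) = (x + 8)(x + 3)
Cancel the common factor (x + 8):
(x^2 + 11x + 24)/(x + 8) = (x + 3)
Now substitute x = -8:
= (-8) - (-3) = -5

-5


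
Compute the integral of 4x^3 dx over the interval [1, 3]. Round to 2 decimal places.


Find the antiderivative of 4x^3:
F(x) = 4/4 * x^4
Apply the Fundamental Theorem of Calculus:
F(3) - F(1)
= 4/4 * 3^4 - 4/4 * 1^4
= 4/4 * (81 - 1)
= 4/4 * 80
= 80 = 80.00

80.00


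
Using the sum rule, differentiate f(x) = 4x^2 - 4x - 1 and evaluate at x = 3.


Differentiate term by term using power and sum rules:
f(x) = 4x^2 - 4x - 1
f'(x) = 8x - 4
Substitute x = 3:
f'(3) = 8 * 3 - 4
= 24 - 4
= 20

20


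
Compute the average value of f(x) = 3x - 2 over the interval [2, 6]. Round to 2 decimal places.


Average value = 1/(b-a) * integral from a to b of f(x) dx
First compute the integral of 3x - 2:
F(x) = (3/2)x^2 - 2x
F(6) = 3/2 * 36 - 2 * 6 = 42
F(2) = 3/2 * 4 - 2 * 2 = 2
Integral = 42 - 2 = 40
Average = 40 / (6 - 2) = 40 / 4
= 10 = 10.00

10.00


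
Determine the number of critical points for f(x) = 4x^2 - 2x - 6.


Find where f'(x) = 0:
f'(x) = 8x - 2
Set f'(x) = 0:
8x - 2 = 0
x = 2 / 8 = 1/4
This is a linear equation in x, so there is exactly one solution.
Number of critical points: 1

1


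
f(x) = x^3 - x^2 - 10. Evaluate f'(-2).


Differentiate f(x) = x^3 - x^2 - 10 term by term:
f'(x) = 3x^2 - 2x
Substitute x = -2:
f'(-2) = 3 * (-2)^2 - 2 * (-2) + 0
= 12 + 4 + 0
= 16

16


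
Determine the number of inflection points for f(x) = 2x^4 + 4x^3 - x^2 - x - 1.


Inflection points occur where f''(x) = 0 and concavity changes.
f(x) = 2x^4 + 4x^3 - x^2 - x - 1
f'(x) = 8x^3 + 12x^2 - 2x - 1
f''(x) = 24x^2 + 24x - 2
This is a quadratic in x. Use the discriminant to count real roots.
Discriminant = (24)^2 - 4 * 24 * (-2)
= 576 - (-192)
= 768
Since discriminant > 0, f''(x) = 0 has 2 distinct real solutions.
A quadratic with two distinct real roots changes sign at each root, so concavity changes at both.
Number of inflection points: 2

2


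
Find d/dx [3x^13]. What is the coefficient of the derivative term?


We apply the power rule: d/dx [ax^n] = a*n * x^(n-1)
d/dx [3x^13]
= 3 * 13 * x^(13-1)
= 39x^12
The coefficient is 39

39


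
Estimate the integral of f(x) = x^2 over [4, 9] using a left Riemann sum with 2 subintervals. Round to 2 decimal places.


Left Riemann sum uses left endpoints of each subinterval.
Interval: [4, 9], n = 2
dx = (9 - 4) / 2 = 5/2
Left endpoints: [4, 13/2]
f values: [16, 169/4]
Sum = dx * (sum of f values)
= 5/2 * 233/4
= 1165/8 ≈ 145.63

145.63


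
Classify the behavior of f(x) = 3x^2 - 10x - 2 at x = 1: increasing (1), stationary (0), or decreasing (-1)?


Compute f'(x) to determine behavior:
f'(x) = 6x - 10
f'(1) = 6 * 1 - 10
= 6 - 10
= -4
Since f'(1) < 0, the function is decreasing (-1)

-1


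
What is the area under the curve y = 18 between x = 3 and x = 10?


The area under a constant function y = 18 is a rectangle.
Width = 10 - 3 = 7
Height = 18
Area = width * height
= 7 * 18
= 126

126


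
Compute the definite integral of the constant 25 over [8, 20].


The integral of a constant k over [a, b] equals k * (b - a).
integral from 8 to 20 of 25 dx
= 25 * (20 - 8)
= 25 * 12
= 300

300


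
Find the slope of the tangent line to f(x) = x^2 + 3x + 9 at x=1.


The slope of the tangent line equals f'(x) at the point.
f(x) = x^2 + 3x + 9
f'(x) = 2x + 3
At x = 1:
f'(1) = 2 * 1 + 3
= 2 + 3
= 5

5


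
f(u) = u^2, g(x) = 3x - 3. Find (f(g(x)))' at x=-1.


Using the chain rule: (f(g(x)))' = f'(g(x)) * g'(x)
First, find g(-1):
g(-1) = 3 * (-1) - 3 = -6
Next, f'(u) = 2u
And g'(x) = 3
So f'(g(-1)) * g'(-1)
= 2 * (-6) * 3
= -36

-36


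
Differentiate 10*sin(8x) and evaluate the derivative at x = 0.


Apply the chain rule to differentiate 10*sin(8x):
d/dx [10*sin(8x)]
= 10 * cos(8x) * d/dx(8x)
= 10 * 8 * cos(8x)
= 80 * cos(8x)
Evaluate at x = 0:
= 80 * cos(0)
= 80 * 1
= 80

80


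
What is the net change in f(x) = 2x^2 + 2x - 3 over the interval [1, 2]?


Net change = f(b) - f(a)
f(x) = 2x^2 + 2x - 3
Compute f(2):
f(2) = 2 * 2^2 + 2 * 2 - 3
= 8 + 4 - 3
= 9
Compute f(1):
f(1) = 2 * 1^2 + 2 * 1 - 3
= 2 + 2 - 3
= 1
Net change = 9 - 1 = 8

8


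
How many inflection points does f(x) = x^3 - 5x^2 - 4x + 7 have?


Inflection points occur where f''(x) = 0 and concavity changes.
f(x) = x^3 - 5x^2 - 4x + 7
f'(x) = 3x^2 - 10x - 4
f''(x) = 6x - 10
Set f''(x) = 0:
6x - 10 = 0
x = 10 / 6 = 5/3
Since f''(x) is linear (degree 1), it changes sign at this point.
Therefore there is exactly 1 inflection point.

1


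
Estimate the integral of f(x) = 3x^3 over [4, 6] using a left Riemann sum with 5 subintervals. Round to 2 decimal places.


Left Riemann sum uses left endpoints of each subinterval.
Interval: [4, 6], n = 5
dx = (6 - 4) / 5 = 2/5
Left endpoints: [4, 22/5, 24/5, 26/5, 28/5]
f values: [192, 31944/125, 41472/125, 52728/125, 65856/125]
Sum = dx * (sum of f values)
= 2/5 * 1728
= 3456/5 = 691.20

691.20


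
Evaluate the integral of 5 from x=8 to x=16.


The integral of a constant k over [a, b] equals k * (b - a).
integral from 8 to 16 of 5 dx
= 5 * (16 - 8)
= 5 * 8
= 40

40


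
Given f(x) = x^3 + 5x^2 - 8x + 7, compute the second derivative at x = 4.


First derivative:
f'(x) = 3x^2 + 10x - 8
Second derivative:
f''(x) = 6x + 10
Substitute x = 4:
f''(4) = 6 * 4 + 10
= 24 + 10
= 34

34


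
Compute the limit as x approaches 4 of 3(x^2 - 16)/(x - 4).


Direct substitution gives 0/0, so we factor the numerator.
Factor: 3(x^2 - 16) = 3 * (x - 4)(x + 4)
Cancel the common factor (x - 4):
3(x^2 - 16)/(x - 4) = 3 * (x + 4)
Now substitute x = 4:
= 3 * (4 + 4) = 24

24


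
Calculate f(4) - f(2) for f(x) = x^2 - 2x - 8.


Net change = f(b) - f(a)
f(x) = x^2 - 2x - 8
Compute f(4):
f(4) = 1 * 4^2 - 2 * 4 - 8
= 16 - 8 - 8
= 0
Compute f(2):
f(2) = 1 * 2^2 - 2 * 2 - 8
= 4 - 4 - 8
= -8
Net change = 0 - (-8) = 8

8


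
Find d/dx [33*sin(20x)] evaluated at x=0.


Apply the chain rule to differentiate 33*sin(20x):
d/dx [33*sin(20x)]
= 33 * cos(20x) * d/dx(20x)
= 33 * 20 * cos(20x)
= 660 * cos(20x)
Evaluate at x = 0:
= 660 * cos(0)
= 660 * 1
= 660

660


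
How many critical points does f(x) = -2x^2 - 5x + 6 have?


Find where f'(x) = 0:
f'(x) = -4x - 5
Set f'(x) = 0:
-4x - 5 = 0
x = 5 / (-4) = -5/4
This is a linear equation in x, so there is exactly one solution.
Number of critical points: 1

1


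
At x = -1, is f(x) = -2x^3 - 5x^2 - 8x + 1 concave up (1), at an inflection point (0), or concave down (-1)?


Concavity is determined by the sign of f''(x).
f(x) = -2x^3 - 5x^2 - 8x + 1
f'(x) = -6x^2 - 10x - 8
f''(x) = -12x - 10
f''(-1) = -12 * (-1) - 10
= 12 - 10
= 2
Since f''(-1) > 0, the function is concave up (1)

1


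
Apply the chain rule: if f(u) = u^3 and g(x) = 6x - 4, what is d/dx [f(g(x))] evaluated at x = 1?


Using the chain rule: (f(g(x)))' = f'(g(x)) * g'(x)
First, find g(1):
g(1) = 6 * 1 - 4 = 2
Next, f'(u) = 3u^2
And g'(x) = 6
So f'(g(1)) * g'(1)
= 3 * 2^2 * 6
= 3 * 4 * 6
= 72

72


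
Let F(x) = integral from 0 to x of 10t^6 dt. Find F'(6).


By the Fundamental Theorem of Calculus (Part 1):
If F(x) = integral from 0 to x of f(t) dt, then F'(x) = f(x)
Here f(t) = 10t^6
So F'(x) = 10x^6
Evaluate at x = 6:
F'(6) = 10 * 6^6
= 10 * 46656
= 466560

466560


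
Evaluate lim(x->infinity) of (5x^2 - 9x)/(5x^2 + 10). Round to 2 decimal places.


For limits at infinity with equal-degree polynomials,
we compare leading coefficients.
Numerator leading term: 5x^2
Denominator leading term: 5x^2
Divide both by x^2:
lim = (5 - 9/x) / (5 + 10/x^2)
As x -> infinity, the 1/x and 1/x^2 terms vanish:
= 5/5 = 1 = 1.00

1.00


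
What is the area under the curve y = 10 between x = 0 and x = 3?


The area under a constant function y = 10 is a rectangle.
Width = 3 - 0 = 3
Height = 10
Area = width * height
= 3 * 10
= 30

30


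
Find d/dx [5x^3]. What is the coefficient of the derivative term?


We apply the power rule: d/dx [ax^n] = a*n * x^(n-1)
d/dx [5x^3]
= 5 * 3 * x^(3-1)
= 15x^2
The coefficient is 15

15


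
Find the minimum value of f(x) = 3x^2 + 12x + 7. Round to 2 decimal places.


For a quadratic f(x) = ax^2 + bx + c with a > 0, the minimum is at the vertex.
Vertex x-coordinate: x = -b/(2a)
x = -(12) / (2 * 3)
x = -12/6 = -2
Substitute back to find the minimum value:
f(-2) = 3 * (-2)^2 + 12 * (-2) + 7
= 12 - 24 + 7
= -5 = -5.00

-5.00


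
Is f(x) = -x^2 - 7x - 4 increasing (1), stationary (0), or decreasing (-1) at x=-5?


Compute f'(x) to determine behavior:
f'(x) = -2x - 7
f'(-5) = -2 * (-5) - 7
= 10 - 7
= 3
Since f'(-5) > 0, the function is increasing (1)

1


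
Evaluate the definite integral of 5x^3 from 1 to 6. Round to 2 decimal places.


Find the antiderivative of 5x^3:
F(x) = 5/4 * x^4
Apply the Fundamental Theorem of Calculus:
F(6) - F(1)
= 5/4 * 6^4 - 5/4 * 1^4
= 5/4 * (1296 - 1)
= 5/4 * 1295
= 6475/4 = 1618.75

1618.75


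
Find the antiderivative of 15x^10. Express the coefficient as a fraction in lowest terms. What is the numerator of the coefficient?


Apply the power rule for integration:
integral of ax^n dx = a/(n+1) * x^(n+1) + C
integral of 15x^10 dx
= 15/11 * x^11 + C
The coefficient in lowest terms is 15/11, and its numerator is 15

15


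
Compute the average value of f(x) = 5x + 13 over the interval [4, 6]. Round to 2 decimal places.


Average value = 1/(b-a) * integral from a to b of f(x) dx
First compute the integral of 5x + 13:
F(x) = (5/2)x^2 + 13x
F(6) = 5/2 * 36 + 13 * 6 = 168
F(4) = 5/2 * 16 + 13 * 4 = 92
Integral = 168 - 92 = 76
Average = 76 / (6 - 4) = 76 / 2
= 38 = 38.00

38.00


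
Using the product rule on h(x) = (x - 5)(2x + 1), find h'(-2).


Let u(x) = x - 5 and v(x) = 2x + 1
u'(x) = 1
v'(x) = 2
Product rule: h'(x) = u'(x)*v(x) + u(x)*v'(x)
= 1 * (2x + 1) + (x - 5) * 2
At x = -2:
u(-2) = 1 * (-2) - 5 = -7
v(-2) = 2 * (-2) + 1 = -3
h'(-2) = 1 * (-3) + (-7) * 2
= -3 - 14
= -17

-17


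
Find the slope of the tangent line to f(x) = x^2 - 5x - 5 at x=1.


The slope of the tangent line equals f'(x) at the point.
f(x) = x^2 - 5x - 5
f'(x) = 2x - 5
At x = 1:
f'(1) = 2 * 1 - 5
= 2 - 5
= -3

-3


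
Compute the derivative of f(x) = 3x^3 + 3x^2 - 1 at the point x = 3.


Differentiate f(x) = 3x^3 + 3x^2 - 1 term by term:
f'(x) = 9x^2 + 6x
Substitute x = 3:
f'(3) = 9 * 3^2 + 6 * 3 + 0
= 81 + 18 + 0
= 99

99


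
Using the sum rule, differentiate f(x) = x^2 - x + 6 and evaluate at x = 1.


Differentiate term by term using power and sum rules:
f(x) = x^2 - x + 6
f'(x) = 2x - 1
Substitute x = 1:
f'(1) = 2 * 1 - 1
= 2 - 1
= 1

1


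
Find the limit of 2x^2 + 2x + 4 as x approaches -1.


Since polynomials are continuous, we use direct substitution.
lim(x->-1) of 2x^2 + 2x + 4
= 2 * (-1)^2 + 2 * (-1) + 4
= 2 - 2 + 4
= 4

4


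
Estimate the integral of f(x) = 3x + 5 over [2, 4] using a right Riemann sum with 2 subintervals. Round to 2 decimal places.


Right Riemann sum uses right endpoints of each subinterval.
Interval: [2, 4], n = 2
dx = (4 - 2) / 2 = 1
Right endpoints: [3, 4]
f values: [14, 17]
Sum = dx * (sum of f values)
= 1 * 31
= 31 = 31.00

31.00


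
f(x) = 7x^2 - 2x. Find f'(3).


Differentiate term by term using power and sum rules:
f(x) = 7x^2 - 2x
f'(x) = 14x - 2
Substitute x = 3:
f'(3) = 14 * 3 - 2
= 42 - 2
= 40

40


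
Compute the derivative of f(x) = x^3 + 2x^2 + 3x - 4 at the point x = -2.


Differentiate f(x) = x^3 + 2x^2 + 3x - 4 term by term:
f'(x) = 3x^2 + 4x + 3
Substitute x = -2:
f'(-2) = 3 * (-2)^2 + 4 * (-2) + 3
= 12 - 8 + 3
= 7

7


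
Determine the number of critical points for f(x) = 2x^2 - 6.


Find where f'(x) = 0:
f'(x) = 4x
Set f'(x) = 0:
4x = 0
x = 0 / 4 = 0
This is a linear equation in x, so there is exactly one solution.
Number of critical points: 1

1


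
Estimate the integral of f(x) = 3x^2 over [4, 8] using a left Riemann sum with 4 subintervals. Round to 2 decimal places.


Left Riemann sum uses left endpoints of each subinterval.
Interval: [4, 8], n = 4
dx = (8 - 4) / 4 = 1
Left endpoints: [4, 5, 6, 7]
f values: [48, 75, 108, 147]
Sum = dx * (sum of f values)
= 1 * 378
= 378 = 378.00

378.00


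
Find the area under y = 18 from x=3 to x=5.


The area under a constant function y = 18 is a rectangle.
Width = 5 - 3 = 2
Height = 18
Area = width * height
= 2 * 18
= 36

36


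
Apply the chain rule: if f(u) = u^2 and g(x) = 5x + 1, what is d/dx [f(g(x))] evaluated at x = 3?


Using the chain rule: (f(g(x)))' = f'(g(x)) * g'(x)
First, find g(3):
g(3) = 5 * 3 + 1 = 16
Next, f'(u) = 2u
And g'(x) = 5
So f'(g(3)) * g'(3)
= 2 * 16 * 5
= 160

160


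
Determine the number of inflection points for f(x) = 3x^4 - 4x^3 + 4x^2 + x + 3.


Inflection points occur where f''(x) = 0 and concavity changes.
f(x) = 3x^4 - 4x^3 + 4x^2 + x + 3
f'(x) = 12x^3 - 12x^2 + 8x + 1
f''(x) = 36x^2 - 24x + 8
This is a quadratic in x. Use the discriminant to count real roots.
Discriminant = (-24)^2 - 4 * 36 * 8
= 576 - 1152
= -576
Since discriminant < 0, f''(x) = 0 has no real solutions.
Number of inflection points: 0

0


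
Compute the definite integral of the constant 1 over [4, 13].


The integral of a constant k over [a, b] equals k * (b - a).
integral from 4 to 13 of 1 dx
= 1 * (13 - 4)
= 1 * 9
= 9

9


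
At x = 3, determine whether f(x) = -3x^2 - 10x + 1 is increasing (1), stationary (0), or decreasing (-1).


Compute f'(x) to determine behavior:
f'(x) = -6x - 10
f'(3) = -6 * 3 - 10
= -18 - 10
= -28
Since f'(3) < 0, the function is decreasing (-1)

-1


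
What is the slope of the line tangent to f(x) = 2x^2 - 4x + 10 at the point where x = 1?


The slope of the tangent line equals f'(x) at the point.
f(x) = 2x^2 - 4x + 10
f'(x) = 4x - 4
At x = 1:
f'(1) = 4 * 1 - 4
= 4 - 4
= 0

0


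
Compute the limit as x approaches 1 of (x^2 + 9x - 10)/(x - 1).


Direct substitution gives 0/0, so we factor the numerator.
Factor: (x^2 + 9x - 10) = (x - 1)(x + 10)
Cancel the common factor (x - 1):
(x^2 + 9x - 10)/(x - 1) = (x + 10)
Now substitute x = 1:
= (1) - (-10) = 11

11


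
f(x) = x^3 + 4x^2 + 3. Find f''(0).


First derivative:
f'(x) = 3x^2 + 8x
Second derivative:
f''(x) = 6x + 8
Substitute x = 0:
f''(0) = 6 * 0 + 8
= 0 + 8
= 8

8


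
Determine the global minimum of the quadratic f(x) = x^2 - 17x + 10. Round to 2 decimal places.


For a quadratic f(x) = ax^2 + bx + c with a > 0, the minimum is at the vertex.
Vertex x-coordinate: x = -b/(2a)
x = -(-17) / (2 * 1)
x = 17/2
Substitute back to find the minimum value:
f(17/2) = 1 * (17/2)^2 - 17 * (17/2) + 10
= 289/4 - 289/2 + 10
= -249/4 = -62.25

-62.25


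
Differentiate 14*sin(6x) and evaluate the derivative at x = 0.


Apply the chain rule to differentiate 14*sin(6x):
d/dx [14*sin(6x)]
= 14 * cos(6x) * d/dx(6x)
= 14 * 6 * cos(6x)
= 84 * cos(6x)
Evaluate at x = 0:
= 84 * cos(0)
= 84 * 1
= 84

84


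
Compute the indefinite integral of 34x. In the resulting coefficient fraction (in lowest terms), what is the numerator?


Apply the power rule for integration:
integral of ax^n dx = a/(n+1) * x^(n+1) + C
integral of 34x dx
= 34/2 * x^2 + C
= 17 * x^2 + C
The coefficient in lowest terms is 17 = 17/1, so its numerator is 17

17


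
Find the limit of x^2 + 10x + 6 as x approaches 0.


Since polynomials are continuous, we use direct substitution.
lim(x->0) of x^2 + 10x + 6
= 1 * 0^2 + 10 * 0 + 6
= 0 + 0 + 6
= 6

6


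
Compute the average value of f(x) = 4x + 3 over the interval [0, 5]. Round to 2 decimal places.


Average value = 1/(b-a) * integral from a to b of f(x) dx
First compute the integral of 4x + 3:
F(x) = 2x^2 + 3x
F(5) = 2 * 25 + 3 * 5 = 65
F(0) = 2 * 0 + 3 * 0 = 0
Integral = 65 - 0 = 65
Average = 65 / (5 - 0) = 65 / 5
= 13 = 13.00

13.00


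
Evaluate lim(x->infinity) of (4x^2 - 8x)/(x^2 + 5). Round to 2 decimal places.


For limits at infinity with equal-degree polynomials,
we compare leading coefficients.
Numerator leading term: 4x^2
Denominator leading term: x^2
Divide both by x^2:
lim = (4 - 8/x) / (1 + 5/x^2)
As x -> infinity, the 1/x and 1/x^2 terms vanish:
= 4/1 = 4 = 4.00

4.00


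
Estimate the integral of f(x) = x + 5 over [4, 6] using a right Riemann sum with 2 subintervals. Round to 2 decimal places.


Right Riemann sum uses right endpoints of each subinterval.
Interval: [4, 6], n = 2
dx = (6 - 4) / 2 = 1
Right endpoints: [5, 6]
f values: [10, 11]
Sum = dx * (sum of f values)
= 1 * 21
= 21 = 21.00

21.00


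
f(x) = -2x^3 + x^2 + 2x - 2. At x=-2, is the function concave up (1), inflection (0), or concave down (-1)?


Concavity is determined by the sign of f''(x).
f(x) = -2x^3 + x^2 + 2x - 2
f'(x) = -6x^2 + 2x + 2
f''(x) = -12x + 2
f''(-2) = -12 * (-2) + 2
= 24 + 2
= 26
Since f''(-2) > 0, the function is concave up (1)

1


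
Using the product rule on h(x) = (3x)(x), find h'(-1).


Let u(x) = 3x and v(x) = x
u'(x) = 3
v'(x) = 1
Product rule: h'(x) = u'(x)*v(x) + u(x)*v'(x)
= 3 * (x) + (3x) * 1
At x = -1:
u(-1) = 3 * (-1) + 0 = -3
v(-1) = 1 * (-1) + 0 = -1
h'(-1) = 3 * (-1) + (-3) * 1
= -3 - 3
= -6

-6


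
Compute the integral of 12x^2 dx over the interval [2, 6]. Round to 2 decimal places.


Find the antiderivative of 12x^2:
F(x) = 12/3 * x^3
Apply the Fundamental Theorem of Calculus:
F(6) - F(2)
= 12/3 * 6^3 - 12/3 * 2^3
= 12/3 * (216 - 8)
= 12/3 * 208
= 832 = 832.00

832.00


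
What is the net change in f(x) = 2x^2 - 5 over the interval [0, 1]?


Net change = f(b) - f(a)
f(x) = 2x^2 - 5
Compute f(1):
f(1) = 2 * 1^2 + 0 * 1 - 5
= 2 + 0 - 5
= -3
Compute f(0):
f(0) = 2 * 0^2 + 0 * 0 - 5
= 0 + 0 - 5
= -5
Net change = -3 - (-5) = 2

2


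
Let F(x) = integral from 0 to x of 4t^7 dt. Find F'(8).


By the Fundamental Theorem of Calculus (Part 1):
If F(x) = integral from 0 to x of f(t) dt, then F'(x) = f(x)
Here f(t) = 4t^7
So F'(x) = 4x^7
Evaluate at x = 8:
F'(8) = 4 * 8^7
= 4 * 2097152
= 8388608

8388608


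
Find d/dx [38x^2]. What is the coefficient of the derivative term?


We apply the power rule: d/dx [ax^n] = a*n * x^(n-1)
d/dx [38x^2]
= 38 * 2 * x^(2-1)
= 76x
The coefficient is 76

76


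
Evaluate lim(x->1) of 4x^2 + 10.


Since polynomials are continuous, we use direct substitution.
lim(x->1) of 4x^2 + 10
= 4 * 1^2 + 0 * 1 + 10
= 4 + 0 + 10
= 14

14


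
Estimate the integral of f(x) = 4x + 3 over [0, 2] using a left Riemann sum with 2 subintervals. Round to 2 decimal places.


Left Riemann sum uses left endpoints of each subinterval.
Interval: [0, 2], n = 2
dx = (2 - 0) / 2 = 1
Left endpoints: [0, 1]
f values: [3, 7]
Sum = dx * (sum of f values)
= 1 * 10
= 10 = 10.00

10.00


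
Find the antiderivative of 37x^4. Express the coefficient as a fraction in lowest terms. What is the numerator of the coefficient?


Apply the power rule for integration:
integral of ax^n dx = a/(n+1) * x^(n+1) + C
integral of 37x^4 dx
= 37/5 * x^5 + C
The coefficient in lowest terms is 37/5, and its numerator is 37

37


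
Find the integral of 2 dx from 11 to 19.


The integral of a constant k over [a, b] equals k * (b - a).
integral from 11 to 19 of 2 dx
= 2 * (19 - 11)
= 2 * 8
= 16

16


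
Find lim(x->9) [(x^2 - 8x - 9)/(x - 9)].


Direct substitution gives 0/0, so we factor the numerator.
Factor: (x^2 - 8x - 9) = (x - 9)(x + 1)
Cancel the common factor (x - 9):
(x^2 - 8x - 9)/(x - 9) = (x + 1)
Now substitute x = 9:
= (9) - (-1) = 10

10


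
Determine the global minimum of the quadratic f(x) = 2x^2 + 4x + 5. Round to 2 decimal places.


For a quadratic f(x) = ax^2 + bx + c with a > 0, the minimum is at the vertex.
Vertex x-coordinate: x = -b/(2a)
x = -(4) / (2 * 2)
x = -4/4 = -1
Substitute back to find the minimum value:
f(-1) = 2 * (-1)^2 + 4 * (-1) + 5
= 2 - 4 + 5
= 3 = 3.00

3.00


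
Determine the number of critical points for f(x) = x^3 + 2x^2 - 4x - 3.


Find where f'(x) = 0:
f(x) = x^3 + 2x^2 - 4x - 3
f'(x) = 3x^2 + 4x - 4
This is a quadratic in x. Use the discriminant to count real roots.
Discriminant = (4)^2 - 4 * 3 * (-4)
= 16 - (-48)
= 64
Since discriminant > 0, f'(x) = 0 has 2 real solutions.
Number of critical points: 2

2


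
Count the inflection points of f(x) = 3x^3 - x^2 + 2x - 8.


Inflection points occur where f''(x) = 0 and concavity changes.
f(x) = 3x^3 - x^2 + 2x - 8
f'(x) = 9x^2 - 2x + 2
f''(x) = 18x - 2
Set f''(x) = 0:
18x - 2 = 0
x = 2 / 18 = 1/9
Since f''(x) is linear (degree 1), it changes sign at this point.
Therefore there is exactly 1 inflection point.

1


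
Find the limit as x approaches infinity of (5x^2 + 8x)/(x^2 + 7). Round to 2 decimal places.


For limits at infinity with equal-degree polynomials,
we compare leading coefficients.
Numerator leading term: 5x^2
Denominator leading term: x^2
Divide both by x^2:
lim = (5 + 8/x) / (1 + 7/x^2)
As x -> infinity, the 1/x and 1/x^2 terms vanish:
= 5/1 = 5 = 5.00

5.00


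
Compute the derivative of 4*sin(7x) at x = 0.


Apply the chain rule to differentiate 4*sin(7x):
d/dx [4*sin(7x)]
= 4 * cos(7x) * d/dx(7x)
= 4 * 7 * cos(7x)
= 28 * cos(7x)
Evaluate at x = 0:
= 28 * cos(0)
= 28 * 1
= 28

28


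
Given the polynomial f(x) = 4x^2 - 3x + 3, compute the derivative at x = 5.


Differentiate term by term using power and sum rules:
f(x) = 4x^2 - 3x + 3
f'(x) = 8x - 3
Substitute x = 5:
f'(5) = 8 * 5 - 3
= 40 - 3
= 37

37


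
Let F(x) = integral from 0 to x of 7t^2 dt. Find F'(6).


By the Fundamental Theorem of Calculus (Part 1):
If F(x) = integral from 0 to x of f(t) dt, then F'(x) = f(x)
Here f(t) = 7t^2
So F'(x) = 7x^2
Evaluate at x = 6:
F'(6) = 7 * 6^2
= 7 * 36
= 252

252


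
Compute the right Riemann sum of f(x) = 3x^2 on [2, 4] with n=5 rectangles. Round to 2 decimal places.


Right Riemann sum uses right endpoints of each subinterval.
Interval: [2, 4], n = 5
dx = (4 - 2) / 5 = 2/5
Right endpoints: [12/5, 14/5, 16/5, 18/5, 4]
f values: [432/25, 588/25, 768/25, 972/25, 48]
Sum = dx * (sum of f values)
= 2/5 * 792/5
= 1584/25 = 63.36

63.36


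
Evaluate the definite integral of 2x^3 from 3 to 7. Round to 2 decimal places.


Find the antiderivative of 2x^3:
F(x) = 2/4 * x^4
Apply the Fundamental Theorem of Calculus:
F(7) - F(3)
= 2/4 * 7^4 - 2/4 * 3^4
= 2/4 * (2401 - 81)
= 2/4 * 2320
= 1160 = 1160.00

1160.00


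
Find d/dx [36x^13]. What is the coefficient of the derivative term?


We apply the power rule: d/dx [ax^n] = a*n * x^(n-1)
d/dx [36x^13]
= 36 * 13 * x^(13-1)
= 468x^12
The coefficient is 468

468


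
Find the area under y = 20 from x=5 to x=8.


The area under a constant function y = 20 is a rectangle.
Width = 8 - 5 = 3
Height = 20
Area = width * height
= 3 * 20
= 60

60


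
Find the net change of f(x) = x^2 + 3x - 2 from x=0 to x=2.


Net change = f(b) - f(a)
f(x) = x^2 + 3x - 2
Compute f(2):
f(2) = 1 * 2^2 + 3 * 2 - 2
= 4 + 6 - 2
= 8
Compute f(0):
f(0) = 1 * 0^2 + 3 * 0 - 2
= 0 + 0 - 2
= -2
Net change = 8 - (-2) = 10

10


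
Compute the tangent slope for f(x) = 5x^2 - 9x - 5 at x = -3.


The slope of the tangent line equals f'(x) at the point.
f(x) = 5x^2 - 9x - 5
f'(x) = 10x - 9
At x = -3:
f'(-3) = 10 * (-3) - 9
= -30 - 9
= -39

-39


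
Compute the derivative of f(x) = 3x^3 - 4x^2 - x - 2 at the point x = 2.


Differentiate f(x) = 3x^3 - 4x^2 - x - 2 term by term:
f'(x) = 9x^2 - 8x - 1
Substitute x = 2:
f'(2) = 9 * 2^2 - 8 * 2 - 1
= 36 - 16 - 1
= 19

19


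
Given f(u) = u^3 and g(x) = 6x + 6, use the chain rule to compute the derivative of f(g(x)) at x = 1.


Using the chain rule: (f(g(x)))' = f'(g(x)) * g'(x)
First, find g(1):
g(1) = 6 * 1 + 6 = 12
Next, f'(u) = 3u^2
And g'(x) = 6
So f'(g(1)) * g'(1)
= 3 * 12^2 * 6
= 3 * 144 * 6
= 2592

2592


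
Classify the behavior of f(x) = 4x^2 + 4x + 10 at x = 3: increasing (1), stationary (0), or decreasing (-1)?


Compute f'(x) to determine behavior:
f'(x) = 8x + 4
f'(3) = 8 * 3 + 4
= 24 + 4
= 28
Since f'(3) > 0, the function is increasing (1)

1


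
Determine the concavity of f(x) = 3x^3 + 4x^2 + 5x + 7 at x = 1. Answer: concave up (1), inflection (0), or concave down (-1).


Concavity is determined by the sign of f''(x).
f(x) = 3x^3 + 4x^2 + 5x + 7
f'(x) = 9x^2 + 8x + 5
f''(x) = 18x + 8
f''(1) = 18 * 1 + 8
= 18 + 8
= 26
Since f''(1) > 0, the function is concave up (1)

1


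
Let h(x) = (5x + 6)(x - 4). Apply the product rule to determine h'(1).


Let u(x) = 5x + 6 and v(x) = x - 4
u'(x) = 5
v'(x) = 1
Product rule: h'(x) = u'(x)*v(x) + u(x)*v'(x)
= 5 * (x - 4) + (5x + 6) * 1
At x = 1:
u(1) = 5 * 1 + 6 = 11
v(1) = 1 * 1 - 4 = -3
h'(1) = 5 * (-3) + 11 * 1
= -15 + 11
= -4

-4


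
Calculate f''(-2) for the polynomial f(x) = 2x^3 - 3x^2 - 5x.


First derivative:
f'(x) = 6x^2 - 6x - 5
Second derivative:
f''(x) = 12x - 6
Substitute x = -2:
f''(-2) = 12 * (-2) - 6
= -24 - 6
= -30

-30


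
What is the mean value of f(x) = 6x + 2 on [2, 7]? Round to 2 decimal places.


Average value = 1/(b-a) * integral from a to b of f(x) dx
First compute the integral of 6x + 2:
F(x) = 3x^2 + 2x
F(7) = 3 * 49 + 2 * 7 = 161
F(2) = 3 * 4 + 2 * 2 = 16
Integral = 161 - 16 = 145
Average = 145 / (7 - 2) = 145 / 5
= 29 = 29.00

29.00


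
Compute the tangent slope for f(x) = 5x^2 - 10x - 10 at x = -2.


The slope of the tangent line equals f'(x) at the point.
f(x) = 5x^2 - 10x - 10
f'(x) = 10x - 10
At x = -2:
f'(-2) = 10 * (-2) - 10
= -20 - 10
= -30

-30


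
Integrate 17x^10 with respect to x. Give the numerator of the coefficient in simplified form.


Apply the power rule for integration:
integral of ax^n dx = a/(n+1) * x^(n+1) + C
integral of 17x^10 dx
= 17/11 * x^11 + C
The coefficient in lowest terms is 17/11, and its numerator is 17

17


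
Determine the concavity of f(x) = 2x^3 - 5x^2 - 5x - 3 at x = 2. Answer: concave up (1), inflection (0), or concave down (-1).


Concavity is determined by the sign of f''(x).
f(x) = 2x^3 - 5x^2 - 5x - 3
f'(x) = 6x^2 - 10x - 5
f''(x) = 12x - 10
f''(2) = 12 * 2 - 10
= 24 - 10
= 14
Since f''(2) > 0, the function is concave up (1)

1


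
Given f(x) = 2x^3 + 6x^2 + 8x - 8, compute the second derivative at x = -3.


First derivative:
f'(x) = 6x^2 + 12x + 8
Second derivative:
f''(x) = 12x + 12
Substitute x = -3:
f''(-3) = 12 * (-3) + 12
= -36 + 12
= -24

-24


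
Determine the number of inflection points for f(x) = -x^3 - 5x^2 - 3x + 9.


Inflection points occur where f''(x) = 0 and concavity changes.
f(x) = -x^3 - 5x^2 - 3x + 9
f'(x) = -3x^2 - 10x - 3
f''(x) = -6x - 10
Set f''(x) = 0:
-6x - 10 = 0
x = 10 / (-6) = -5/3
Since f''(x) is linear (degree 1), it changes sign at this point.
Therefore there is exactly 1 inflection point.

1


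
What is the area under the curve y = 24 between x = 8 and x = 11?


The area under a constant function y = 24 is a rectangle.
Width = 11 - 8 = 3
Height = 24
Area = width * height
= 3 * 24
= 72

72


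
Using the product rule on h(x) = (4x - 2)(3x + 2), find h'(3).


Let u(x) = 4x - 2 and v(x) = 3x + 2
u'(x) = 4
v'(x) = 3
Product rule: h'(x) = u'(x)*v(x) + u(x)*v'(x)
= 4 * (3x + 2) + (4x - 2) * 3
At x = 3:
u(3) = 4 * 3 - 2 = 10
v(3) = 3 * 3 + 2 = 11
h'(3) = 4 * 11 + 10 * 3
= 44 + 30
= 74

74


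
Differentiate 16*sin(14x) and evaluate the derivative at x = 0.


Apply the chain rule to differentiate 16*sin(14x):
d/dx [16*sin(14x)]
= 16 * cos(14x) * d/dx(14x)
= 16 * 14 * cos(14x)
= 224 * cos(14x)
Evaluate at x = 0:
= 224 * cos(0)
= 224 * 1
= 224

224


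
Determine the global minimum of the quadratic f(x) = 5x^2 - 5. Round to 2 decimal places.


For a quadratic f(x) = ax^2 + bx + c with a > 0, the minimum is at the vertex.
Vertex x-coordinate: x = -b/(2a)
x = -(0) / (2 * 5)
x = 0/10 = 0
Substitute back to find the minimum value:
f(0) = 5 * 0^2 + 0 * 0 - 5
= 0 + 0 - 5
= -5 = -5.00

-5.00


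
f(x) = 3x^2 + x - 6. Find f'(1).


Differentiate term by term using power and sum rules:
f(x) = 3x^2 + x - 6
f'(x) = 6x + 1
Substitute x = 1:
f'(1) = 6 * 1 + 1
= 6 + 1
= 7

7


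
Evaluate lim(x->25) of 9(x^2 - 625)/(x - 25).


Direct substitution gives 0/0, so we factor the numerator.
Factor: 9(x^2 - 625) = 9 * (x - 25)(x + 25)
Cancel the common factor (x - 25):
9(x^2 - 625)/(x - 25) = 9 * (x + 25)
Now substitute x = 25:
= 9 * (25 + 25) = 450

450


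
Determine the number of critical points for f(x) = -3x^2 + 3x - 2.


Find where f'(x) = 0:
f'(x) = -6x + 3
Set f'(x) = 0:
-6x + 3 = 0
x = -3 / (-6) = 1/2
This is a linear equation in x, so there is exactly one solution.
Number of critical points: 1

1


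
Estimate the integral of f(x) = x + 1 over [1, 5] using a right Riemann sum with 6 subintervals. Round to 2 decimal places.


Right Riemann sum uses right endpoints of each subinterval.
Interval: [1, 5], n = 6
dx = (5 - 1) / 6 = 2/3
Right endpoints: [5/3, 7/3, 3, 11/3, 13/3, 5]
f values: [8/3, 10/3, 4, 14/3, 16/3, 6]
Sum = dx * (sum of f values)
= 2/3 * 26
= 52/3 ≈ 17.33

17.33


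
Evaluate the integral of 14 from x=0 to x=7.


The integral of a constant k over [a, b] equals k * (b - a).
integral from 0 to 7 of 14 dx
= 14 * (7 - 0)
= 14 * 7
= 98

98


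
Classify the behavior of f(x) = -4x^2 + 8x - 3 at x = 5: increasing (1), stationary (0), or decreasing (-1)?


Compute f'(x) to determine behavior:
f'(x) = -8x + 8
f'(5) = -8 * 5 + 8
= -40 + 8
= -32
Since f'(5) < 0, the function is decreasing (-1)

-1


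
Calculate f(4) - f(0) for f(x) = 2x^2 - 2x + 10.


Net change = f(b) - f(a)
f(x) = 2x^2 - 2x + 10
Compute f(4):
f(4) = 2 * 4^2 - 2 * 4 + 10
= 32 - 8 + 10
= 34
Compute f(0):
f(0) = 2 * 0^2 - 2 * 0 + 10
= 0 + 0 + 10
= 10
Net change = 34 - 10 = 24

24


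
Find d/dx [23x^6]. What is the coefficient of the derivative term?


We apply the power rule: d/dx [ax^n] = a*n * x^(n-1)
d/dx [23x^6]
= 23 * 6 * x^(6-1)
= 138x^5
The coefficient is 138

138
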